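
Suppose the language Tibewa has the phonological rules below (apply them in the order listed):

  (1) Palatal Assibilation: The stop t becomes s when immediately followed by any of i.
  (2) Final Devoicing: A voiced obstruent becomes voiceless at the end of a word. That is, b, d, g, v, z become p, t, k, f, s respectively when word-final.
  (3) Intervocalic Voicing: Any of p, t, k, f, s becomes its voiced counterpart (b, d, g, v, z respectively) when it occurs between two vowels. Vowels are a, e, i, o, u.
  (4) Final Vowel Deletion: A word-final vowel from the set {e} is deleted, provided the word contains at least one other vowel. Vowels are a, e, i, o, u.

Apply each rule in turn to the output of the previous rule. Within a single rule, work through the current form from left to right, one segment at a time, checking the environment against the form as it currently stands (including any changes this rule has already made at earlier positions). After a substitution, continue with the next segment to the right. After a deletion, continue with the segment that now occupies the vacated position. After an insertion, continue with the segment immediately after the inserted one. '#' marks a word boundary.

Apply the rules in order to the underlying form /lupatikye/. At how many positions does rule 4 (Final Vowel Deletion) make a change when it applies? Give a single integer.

(1) Palatal Assibilation: [lupatikye] → [lupasikye]
(2) Final Devoicing: no change — [lupasikye]
(3) Intervocalic Voicing: [lupasikye] → [lubazikye]
(4) Final Vowel Deletion: [lubazikye] → [lubaziky]
Rule 4 changed 1 position(s).

1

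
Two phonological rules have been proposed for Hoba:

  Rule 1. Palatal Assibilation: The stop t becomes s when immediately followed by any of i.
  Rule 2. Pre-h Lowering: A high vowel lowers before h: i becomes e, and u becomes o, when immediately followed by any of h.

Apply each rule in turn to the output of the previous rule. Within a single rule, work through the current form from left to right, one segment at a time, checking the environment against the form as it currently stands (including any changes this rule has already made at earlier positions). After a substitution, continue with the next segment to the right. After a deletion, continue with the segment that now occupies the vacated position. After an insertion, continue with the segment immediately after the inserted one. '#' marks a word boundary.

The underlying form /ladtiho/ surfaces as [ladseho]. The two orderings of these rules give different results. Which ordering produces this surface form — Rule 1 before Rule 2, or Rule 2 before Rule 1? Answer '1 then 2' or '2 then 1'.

1 then 2

Order 1 then 2:
  1 Palatal Assibilation: [ladtiho] → [ladsiho]
  2 Pre-h Lowering: [ladsiho] → [ladseho]
  result: [ladseho]
Order 2 then 1:
  2 Pre-h Lowering: [ladtiho] → [ladteho]
  1 Palatal Assibilation: no change — [ladteho]
  result: [ladteho]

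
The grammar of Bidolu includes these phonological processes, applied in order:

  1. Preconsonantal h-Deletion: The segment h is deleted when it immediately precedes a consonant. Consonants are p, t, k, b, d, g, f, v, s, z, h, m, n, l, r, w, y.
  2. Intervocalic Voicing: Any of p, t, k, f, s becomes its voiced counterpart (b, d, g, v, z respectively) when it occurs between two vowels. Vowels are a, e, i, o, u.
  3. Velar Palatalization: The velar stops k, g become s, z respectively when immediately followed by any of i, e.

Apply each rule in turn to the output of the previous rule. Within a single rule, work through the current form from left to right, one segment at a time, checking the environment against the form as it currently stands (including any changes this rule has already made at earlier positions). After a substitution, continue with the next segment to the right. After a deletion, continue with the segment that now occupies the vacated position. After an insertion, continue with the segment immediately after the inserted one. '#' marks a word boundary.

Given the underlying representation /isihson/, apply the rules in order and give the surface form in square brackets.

1 Preconsonantal h-Deletion: [isihson] → [isison]
2 Intervocalic Voicing: [isison] → [izizon]
3 Velar Palatalization: no change — [izizon]

[izizon]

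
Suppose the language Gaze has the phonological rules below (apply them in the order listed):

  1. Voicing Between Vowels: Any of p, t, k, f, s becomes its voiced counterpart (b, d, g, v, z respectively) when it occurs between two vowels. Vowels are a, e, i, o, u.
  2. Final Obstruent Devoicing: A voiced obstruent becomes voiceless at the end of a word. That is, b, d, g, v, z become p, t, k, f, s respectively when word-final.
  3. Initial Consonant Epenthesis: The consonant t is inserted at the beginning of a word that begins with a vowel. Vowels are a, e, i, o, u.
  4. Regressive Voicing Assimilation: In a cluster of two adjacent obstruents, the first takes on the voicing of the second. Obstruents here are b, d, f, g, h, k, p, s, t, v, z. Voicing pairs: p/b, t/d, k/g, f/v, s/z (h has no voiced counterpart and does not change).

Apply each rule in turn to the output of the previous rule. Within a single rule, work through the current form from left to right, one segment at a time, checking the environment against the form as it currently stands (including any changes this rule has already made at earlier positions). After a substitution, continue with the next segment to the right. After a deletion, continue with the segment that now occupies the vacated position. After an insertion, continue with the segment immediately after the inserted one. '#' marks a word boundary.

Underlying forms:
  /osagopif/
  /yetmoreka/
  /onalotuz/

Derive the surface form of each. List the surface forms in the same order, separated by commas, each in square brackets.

/osagopif/:
  1 Voicing Between Vowels: [osagopif] → [ozagobif]
  2 Final Obstruent Devoicing: no change — [ozagobif]
  3 Initial Consonant Epenthesis: [ozagobif] → [tozagobif]
  4 Regressive Voicing Assimilation: no change — [tozagobif]
/yetmoreka/:
  1 Voicing Between Vowels: [yetmoreka] → [yetmorega]
  2 Final Obstruent Devoicing: no change — [yetmorega]
  3 Initial Consonant Epenthesis: no change — [yetmorega]
  4 Regressive Voicing Assimilation: no change — [yetmorega]
/onalotuz/:
  1 Voicing Between Vowels: [onalotuz] → [onaloduz]
  2 Final Obstruent Devoicing: [onaloduz] → [onalodus]
  3 Initial Consonant Epenthesis: [onalodus] → [tonalodus]
  4 Regressive Voicing Assimilation: no change — [tonalodus]

[tozagobif], [yetmorega], [tonalodus]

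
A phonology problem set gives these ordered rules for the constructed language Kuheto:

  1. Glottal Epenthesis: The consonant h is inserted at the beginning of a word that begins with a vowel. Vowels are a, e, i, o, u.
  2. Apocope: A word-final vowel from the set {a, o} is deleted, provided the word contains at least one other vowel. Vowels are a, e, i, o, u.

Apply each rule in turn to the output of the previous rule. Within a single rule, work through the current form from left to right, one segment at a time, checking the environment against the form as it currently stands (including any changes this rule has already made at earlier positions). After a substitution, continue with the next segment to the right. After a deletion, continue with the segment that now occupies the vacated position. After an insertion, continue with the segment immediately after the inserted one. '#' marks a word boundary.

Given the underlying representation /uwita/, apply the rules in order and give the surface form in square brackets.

1 Glottal Epenthesis: [uwita] → [huwita]
2 Apocope: [huwita] → [huwit]

[huwit]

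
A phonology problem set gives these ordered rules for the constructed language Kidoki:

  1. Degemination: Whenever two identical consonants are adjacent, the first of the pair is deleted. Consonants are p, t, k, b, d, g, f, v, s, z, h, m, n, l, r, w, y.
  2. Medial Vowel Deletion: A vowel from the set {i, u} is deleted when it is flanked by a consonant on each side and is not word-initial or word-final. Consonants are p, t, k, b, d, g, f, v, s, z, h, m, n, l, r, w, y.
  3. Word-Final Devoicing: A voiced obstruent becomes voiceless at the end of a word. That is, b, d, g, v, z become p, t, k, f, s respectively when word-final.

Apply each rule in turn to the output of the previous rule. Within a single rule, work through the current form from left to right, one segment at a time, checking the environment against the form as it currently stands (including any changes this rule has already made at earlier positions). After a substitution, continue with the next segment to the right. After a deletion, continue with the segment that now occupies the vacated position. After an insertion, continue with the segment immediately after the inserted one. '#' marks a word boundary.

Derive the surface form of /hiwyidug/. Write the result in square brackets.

[hwydk]

1 Degemination: no change — [hiwyidug]
2 Medial Vowel Deletion: [hiwyidug] → [hwydg]
3 Word-Final Devoicing: [hwydg] → [hwydk]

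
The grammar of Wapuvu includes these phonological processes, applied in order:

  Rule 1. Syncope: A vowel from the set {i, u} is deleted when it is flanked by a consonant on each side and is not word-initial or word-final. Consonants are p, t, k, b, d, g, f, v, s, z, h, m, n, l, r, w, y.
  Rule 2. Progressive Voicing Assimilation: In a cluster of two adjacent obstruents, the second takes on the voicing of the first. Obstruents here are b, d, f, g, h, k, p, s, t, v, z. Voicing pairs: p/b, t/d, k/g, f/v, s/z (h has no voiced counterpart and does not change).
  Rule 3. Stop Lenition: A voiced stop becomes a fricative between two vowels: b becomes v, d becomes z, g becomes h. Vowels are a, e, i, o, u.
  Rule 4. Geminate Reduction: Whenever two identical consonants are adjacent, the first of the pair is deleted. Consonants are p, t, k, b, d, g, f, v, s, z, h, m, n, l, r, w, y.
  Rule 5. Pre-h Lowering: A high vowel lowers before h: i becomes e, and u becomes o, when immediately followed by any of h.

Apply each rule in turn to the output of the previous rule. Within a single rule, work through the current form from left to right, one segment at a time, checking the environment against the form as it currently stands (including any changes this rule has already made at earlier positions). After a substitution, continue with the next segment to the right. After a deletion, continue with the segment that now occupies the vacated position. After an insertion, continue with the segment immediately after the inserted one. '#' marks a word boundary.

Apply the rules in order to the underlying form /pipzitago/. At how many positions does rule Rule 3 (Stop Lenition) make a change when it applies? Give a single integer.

1

Rule 1 Syncope: [pipzitago] → [ppztago]
Rule 2 Progressive Voicing Assimilation: [ppztago] → [ppstago]
Rule 3 Stop Lenition: [ppstago] → [ppstaho]
Rule 4 Geminate Reduction: [ppstaho] → [pstaho]
Rule 5 Pre-h Lowering: no change — [pstaho]
Rule Rule 3 changed 1 position(s).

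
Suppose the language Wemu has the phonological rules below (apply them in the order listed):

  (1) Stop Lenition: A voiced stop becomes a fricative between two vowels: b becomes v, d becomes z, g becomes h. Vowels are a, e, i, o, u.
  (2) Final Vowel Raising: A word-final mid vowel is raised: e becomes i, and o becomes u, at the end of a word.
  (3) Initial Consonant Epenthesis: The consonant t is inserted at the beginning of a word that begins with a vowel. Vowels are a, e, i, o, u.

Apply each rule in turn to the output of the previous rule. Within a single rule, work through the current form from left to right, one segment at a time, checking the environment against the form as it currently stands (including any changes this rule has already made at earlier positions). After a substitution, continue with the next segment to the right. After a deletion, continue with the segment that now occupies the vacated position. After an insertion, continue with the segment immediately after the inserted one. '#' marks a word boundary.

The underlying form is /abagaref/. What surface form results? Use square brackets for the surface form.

[tavaharef]

(1) Stop Lenition: [abagaref] → [avaharef]
(2) Final Vowel Raising: no change — [avaharef]
(3) Initial Consonant Epenthesis: [avaharef] → [tavaharef]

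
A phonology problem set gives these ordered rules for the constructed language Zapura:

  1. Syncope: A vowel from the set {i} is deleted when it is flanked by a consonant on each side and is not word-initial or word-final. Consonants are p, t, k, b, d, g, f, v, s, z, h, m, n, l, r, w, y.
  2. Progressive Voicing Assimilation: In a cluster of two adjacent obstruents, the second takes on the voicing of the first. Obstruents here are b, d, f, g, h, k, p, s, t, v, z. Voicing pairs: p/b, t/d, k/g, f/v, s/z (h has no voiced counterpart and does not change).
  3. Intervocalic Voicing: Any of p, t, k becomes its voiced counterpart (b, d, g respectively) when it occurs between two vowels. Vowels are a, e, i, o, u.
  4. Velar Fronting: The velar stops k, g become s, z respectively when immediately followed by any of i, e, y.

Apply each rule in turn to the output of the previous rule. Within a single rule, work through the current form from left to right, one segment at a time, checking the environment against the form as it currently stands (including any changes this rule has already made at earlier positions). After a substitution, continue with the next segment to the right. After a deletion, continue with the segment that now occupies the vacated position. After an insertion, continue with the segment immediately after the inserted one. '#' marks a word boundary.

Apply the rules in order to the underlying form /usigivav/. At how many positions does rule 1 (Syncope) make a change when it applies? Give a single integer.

2

1 Syncope: [usigivav] → [usgvav]
2 Progressive Voicing Assimilation: [usgvav] → [uskfav]
3 Intervocalic Voicing: no change — [uskfav]
4 Velar Fronting: no change — [uskfav]
Rule 1 changed 2 position(s).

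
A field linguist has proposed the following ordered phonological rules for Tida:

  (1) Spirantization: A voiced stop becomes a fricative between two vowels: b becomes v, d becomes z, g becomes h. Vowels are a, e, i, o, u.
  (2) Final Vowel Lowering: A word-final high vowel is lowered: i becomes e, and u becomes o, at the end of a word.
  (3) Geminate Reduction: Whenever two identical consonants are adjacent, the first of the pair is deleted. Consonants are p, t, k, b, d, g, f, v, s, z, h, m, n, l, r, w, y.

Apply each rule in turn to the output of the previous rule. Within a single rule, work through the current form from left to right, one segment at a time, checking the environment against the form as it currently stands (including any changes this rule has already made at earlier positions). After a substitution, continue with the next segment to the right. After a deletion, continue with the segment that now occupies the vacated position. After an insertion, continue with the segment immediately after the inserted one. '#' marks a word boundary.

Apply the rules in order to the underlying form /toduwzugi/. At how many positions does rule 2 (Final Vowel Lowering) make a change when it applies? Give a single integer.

(1) Spirantization: [toduwzugi] → [tozuwzuhi]
(2) Final Vowel Lowering: [tozuwzuhi] → [tozuwzuhe]
(3) Geminate Reduction: no change — [tozuwzuhe]
Rule 2 changed 1 position(s).

1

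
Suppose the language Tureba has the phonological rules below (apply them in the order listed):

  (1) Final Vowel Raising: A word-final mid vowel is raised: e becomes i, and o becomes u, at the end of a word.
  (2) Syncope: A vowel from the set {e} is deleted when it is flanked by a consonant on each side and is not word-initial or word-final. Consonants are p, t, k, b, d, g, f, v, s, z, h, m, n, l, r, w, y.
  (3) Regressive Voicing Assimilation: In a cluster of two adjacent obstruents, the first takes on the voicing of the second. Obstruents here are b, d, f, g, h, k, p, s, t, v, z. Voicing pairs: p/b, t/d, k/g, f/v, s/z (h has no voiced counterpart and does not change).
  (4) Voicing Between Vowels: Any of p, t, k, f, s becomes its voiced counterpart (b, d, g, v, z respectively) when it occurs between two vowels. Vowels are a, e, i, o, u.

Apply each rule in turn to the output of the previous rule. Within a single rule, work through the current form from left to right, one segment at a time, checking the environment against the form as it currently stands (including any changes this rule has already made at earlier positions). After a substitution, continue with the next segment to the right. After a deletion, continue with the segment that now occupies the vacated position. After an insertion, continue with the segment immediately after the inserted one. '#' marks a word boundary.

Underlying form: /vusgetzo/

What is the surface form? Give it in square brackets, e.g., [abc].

[vuzkdzu]

(1) Final Vowel Raising: [vusgetzo] → [vusgetzu]
(2) Syncope: [vusgetzu] → [vusgtzu]
(3) Regressive Voicing Assimilation: [vusgtzu] → [vuzkdzu]
(4) Voicing Between Vowels: no change — [vuzkdzu]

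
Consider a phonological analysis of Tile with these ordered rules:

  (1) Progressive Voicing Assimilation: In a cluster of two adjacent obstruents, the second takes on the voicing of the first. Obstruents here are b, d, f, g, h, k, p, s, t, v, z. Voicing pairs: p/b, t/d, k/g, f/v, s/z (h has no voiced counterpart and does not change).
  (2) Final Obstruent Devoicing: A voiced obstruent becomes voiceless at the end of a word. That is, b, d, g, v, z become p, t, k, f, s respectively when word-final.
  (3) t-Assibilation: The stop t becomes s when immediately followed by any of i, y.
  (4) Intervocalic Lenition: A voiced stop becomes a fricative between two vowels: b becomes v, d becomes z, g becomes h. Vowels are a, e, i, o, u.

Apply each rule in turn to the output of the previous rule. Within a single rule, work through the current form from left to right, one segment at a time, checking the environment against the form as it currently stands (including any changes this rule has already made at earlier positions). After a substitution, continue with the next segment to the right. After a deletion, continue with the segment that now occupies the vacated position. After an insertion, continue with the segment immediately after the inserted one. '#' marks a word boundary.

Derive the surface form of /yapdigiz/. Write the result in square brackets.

(1) Progressive Voicing Assimilation: [yapdigiz] → [yaptigiz]
(2) Final Obstruent Devoicing: [yaptigiz] → [yaptigis]
(3) t-Assibilation: [yaptigis] → [yapsigis]
(4) Intervocalic Lenition: [yapsigis] → [yapsihis]

[yapsihis]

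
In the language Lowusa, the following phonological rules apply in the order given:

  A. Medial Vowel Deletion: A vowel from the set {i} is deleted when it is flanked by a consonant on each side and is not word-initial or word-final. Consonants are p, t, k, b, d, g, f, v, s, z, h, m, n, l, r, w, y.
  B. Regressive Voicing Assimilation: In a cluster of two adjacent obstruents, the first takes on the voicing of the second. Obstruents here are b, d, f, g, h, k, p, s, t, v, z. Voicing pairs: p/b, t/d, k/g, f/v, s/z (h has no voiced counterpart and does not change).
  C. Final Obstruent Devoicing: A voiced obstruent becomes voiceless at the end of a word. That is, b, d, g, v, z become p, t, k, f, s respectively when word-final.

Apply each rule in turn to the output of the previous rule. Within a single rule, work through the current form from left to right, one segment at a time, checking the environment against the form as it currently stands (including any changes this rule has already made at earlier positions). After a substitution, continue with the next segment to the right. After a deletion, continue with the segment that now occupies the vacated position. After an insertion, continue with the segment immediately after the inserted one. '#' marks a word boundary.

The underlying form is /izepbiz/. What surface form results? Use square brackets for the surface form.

A Medial Vowel Deletion: [izepbiz] → [izepbz]
B Regressive Voicing Assimilation: [izepbz] → [izebbz]
C Final Obstruent Devoicing: [izebbz] → [izebbs]

[izebbs]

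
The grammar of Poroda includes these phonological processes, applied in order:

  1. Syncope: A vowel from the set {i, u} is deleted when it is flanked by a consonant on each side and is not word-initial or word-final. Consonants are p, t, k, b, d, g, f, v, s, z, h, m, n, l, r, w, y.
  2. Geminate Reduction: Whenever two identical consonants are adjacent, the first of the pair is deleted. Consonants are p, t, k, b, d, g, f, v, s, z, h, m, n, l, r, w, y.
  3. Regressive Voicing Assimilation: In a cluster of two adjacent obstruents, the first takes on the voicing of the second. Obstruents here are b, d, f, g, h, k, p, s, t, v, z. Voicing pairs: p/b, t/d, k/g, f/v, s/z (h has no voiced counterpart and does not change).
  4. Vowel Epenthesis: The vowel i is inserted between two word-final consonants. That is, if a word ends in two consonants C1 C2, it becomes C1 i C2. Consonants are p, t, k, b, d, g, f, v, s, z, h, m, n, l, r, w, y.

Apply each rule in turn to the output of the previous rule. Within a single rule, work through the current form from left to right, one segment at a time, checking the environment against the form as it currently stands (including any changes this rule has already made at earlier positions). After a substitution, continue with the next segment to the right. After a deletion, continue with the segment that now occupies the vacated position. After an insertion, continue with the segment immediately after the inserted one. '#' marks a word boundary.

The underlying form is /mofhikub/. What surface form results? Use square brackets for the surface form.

[mofhgib]

1 Syncope: [mofhikub] → [mofhkb]
2 Geminate Reduction: no change — [mofhkb]
3 Regressive Voicing Assimilation: [mofhkb] → [mofhgb]
4 Vowel Epenthesis: [mofhgb] → [mofhgib]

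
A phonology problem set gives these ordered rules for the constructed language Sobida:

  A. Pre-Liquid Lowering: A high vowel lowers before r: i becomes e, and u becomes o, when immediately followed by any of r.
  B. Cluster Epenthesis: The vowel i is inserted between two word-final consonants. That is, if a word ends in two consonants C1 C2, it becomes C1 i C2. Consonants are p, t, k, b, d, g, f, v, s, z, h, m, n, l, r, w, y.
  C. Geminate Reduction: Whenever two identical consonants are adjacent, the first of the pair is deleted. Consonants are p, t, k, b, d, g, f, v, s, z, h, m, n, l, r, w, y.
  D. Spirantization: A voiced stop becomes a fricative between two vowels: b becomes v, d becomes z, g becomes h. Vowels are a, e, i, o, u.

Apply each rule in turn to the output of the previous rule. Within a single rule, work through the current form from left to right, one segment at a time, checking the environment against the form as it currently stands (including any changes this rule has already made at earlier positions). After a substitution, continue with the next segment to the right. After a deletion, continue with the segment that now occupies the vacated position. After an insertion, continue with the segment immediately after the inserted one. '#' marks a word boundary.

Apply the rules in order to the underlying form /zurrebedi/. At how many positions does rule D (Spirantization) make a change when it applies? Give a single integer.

A Pre-Liquid Lowering: [zurrebedi] → [zorrebedi]
B Cluster Epenthesis: no change — [zorrebedi]
C Geminate Reduction: [zorrebedi] → [zorebedi]
D Spirantization: [zorebedi] → [zorevezi]
Rule D changed 2 position(s).

2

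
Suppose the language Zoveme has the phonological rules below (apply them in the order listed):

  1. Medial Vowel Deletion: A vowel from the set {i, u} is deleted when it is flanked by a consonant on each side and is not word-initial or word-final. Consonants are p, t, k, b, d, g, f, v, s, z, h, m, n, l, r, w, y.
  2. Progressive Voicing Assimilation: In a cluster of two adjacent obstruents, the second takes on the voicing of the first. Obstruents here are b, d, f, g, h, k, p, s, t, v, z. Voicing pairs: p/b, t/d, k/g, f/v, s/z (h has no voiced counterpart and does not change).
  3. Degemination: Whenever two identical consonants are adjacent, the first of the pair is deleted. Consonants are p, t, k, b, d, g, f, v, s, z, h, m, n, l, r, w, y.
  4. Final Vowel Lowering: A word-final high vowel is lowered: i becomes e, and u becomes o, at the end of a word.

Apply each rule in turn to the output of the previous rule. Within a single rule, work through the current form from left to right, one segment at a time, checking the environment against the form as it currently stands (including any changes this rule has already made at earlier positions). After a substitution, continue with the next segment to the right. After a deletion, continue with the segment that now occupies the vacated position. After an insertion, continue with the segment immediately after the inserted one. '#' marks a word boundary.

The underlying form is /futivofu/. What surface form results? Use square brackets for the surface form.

1 Medial Vowel Deletion: [futivofu] → [ftvofu]
2 Progressive Voicing Assimilation: [ftvofu] → [ftfofu]
3 Degemination: no change — [ftfofu]
4 Final Vowel Lowering: [ftfofu] → [ftfofo]

[ftfofo]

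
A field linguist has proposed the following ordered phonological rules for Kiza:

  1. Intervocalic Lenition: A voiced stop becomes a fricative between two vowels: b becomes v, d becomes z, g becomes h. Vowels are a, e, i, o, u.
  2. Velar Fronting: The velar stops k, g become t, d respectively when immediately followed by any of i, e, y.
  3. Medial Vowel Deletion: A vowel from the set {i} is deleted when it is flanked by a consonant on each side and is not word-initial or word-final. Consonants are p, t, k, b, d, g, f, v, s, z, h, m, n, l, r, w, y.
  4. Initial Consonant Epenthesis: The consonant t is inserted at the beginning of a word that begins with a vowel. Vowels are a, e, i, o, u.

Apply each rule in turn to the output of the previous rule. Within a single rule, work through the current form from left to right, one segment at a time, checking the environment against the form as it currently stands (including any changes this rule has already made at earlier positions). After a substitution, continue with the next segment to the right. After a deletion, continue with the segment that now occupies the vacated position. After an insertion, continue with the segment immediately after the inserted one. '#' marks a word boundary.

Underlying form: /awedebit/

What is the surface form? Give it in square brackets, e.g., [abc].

[tawezevt]

1 Intervocalic Lenition: [awedebit] → [awezevit]
2 Velar Fronting: no change — [awezevit]
3 Medial Vowel Deletion: [awezevit] → [awezevt]
4 Initial Consonant Epenthesis: [awezevt] → [tawezevt]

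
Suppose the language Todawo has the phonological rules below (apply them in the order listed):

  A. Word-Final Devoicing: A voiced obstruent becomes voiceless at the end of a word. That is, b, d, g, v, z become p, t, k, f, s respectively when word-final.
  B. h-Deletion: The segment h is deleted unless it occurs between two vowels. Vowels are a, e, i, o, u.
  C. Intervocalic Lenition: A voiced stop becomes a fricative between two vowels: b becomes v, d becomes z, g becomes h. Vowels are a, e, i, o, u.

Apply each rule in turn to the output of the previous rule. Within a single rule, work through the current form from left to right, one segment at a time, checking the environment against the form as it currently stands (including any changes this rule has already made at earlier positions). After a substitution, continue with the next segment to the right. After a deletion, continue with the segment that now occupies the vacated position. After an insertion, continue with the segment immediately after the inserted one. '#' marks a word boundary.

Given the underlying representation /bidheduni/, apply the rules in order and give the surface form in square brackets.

[bizezuni]

A Word-Final Devoicing: no change — [bidheduni]
B h-Deletion: [bidheduni] → [bideduni]
C Intervocalic Lenition: [bideduni] → [bizezuni]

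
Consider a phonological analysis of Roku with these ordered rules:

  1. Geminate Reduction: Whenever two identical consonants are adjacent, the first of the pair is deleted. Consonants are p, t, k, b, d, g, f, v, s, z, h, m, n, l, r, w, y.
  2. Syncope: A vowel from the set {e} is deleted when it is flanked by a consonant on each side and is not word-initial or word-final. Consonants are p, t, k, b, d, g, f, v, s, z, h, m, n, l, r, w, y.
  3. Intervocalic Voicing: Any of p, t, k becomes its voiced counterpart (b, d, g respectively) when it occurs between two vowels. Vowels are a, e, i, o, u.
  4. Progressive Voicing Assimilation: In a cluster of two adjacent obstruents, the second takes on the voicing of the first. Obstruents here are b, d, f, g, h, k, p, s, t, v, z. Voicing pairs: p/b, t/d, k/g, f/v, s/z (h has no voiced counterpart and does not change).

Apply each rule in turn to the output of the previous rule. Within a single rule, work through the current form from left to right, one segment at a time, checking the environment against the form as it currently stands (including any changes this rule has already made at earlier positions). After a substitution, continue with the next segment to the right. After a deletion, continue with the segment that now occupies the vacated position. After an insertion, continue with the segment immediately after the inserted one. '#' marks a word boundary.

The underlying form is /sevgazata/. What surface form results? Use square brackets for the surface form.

1 Geminate Reduction: no change — [sevgazata]
2 Syncope: [sevgazata] → [svgazata]
3 Intervocalic Voicing: [svgazata] → [svgazada]
4 Progressive Voicing Assimilation: [svgazada] → [sfkazada]

[sfkazada]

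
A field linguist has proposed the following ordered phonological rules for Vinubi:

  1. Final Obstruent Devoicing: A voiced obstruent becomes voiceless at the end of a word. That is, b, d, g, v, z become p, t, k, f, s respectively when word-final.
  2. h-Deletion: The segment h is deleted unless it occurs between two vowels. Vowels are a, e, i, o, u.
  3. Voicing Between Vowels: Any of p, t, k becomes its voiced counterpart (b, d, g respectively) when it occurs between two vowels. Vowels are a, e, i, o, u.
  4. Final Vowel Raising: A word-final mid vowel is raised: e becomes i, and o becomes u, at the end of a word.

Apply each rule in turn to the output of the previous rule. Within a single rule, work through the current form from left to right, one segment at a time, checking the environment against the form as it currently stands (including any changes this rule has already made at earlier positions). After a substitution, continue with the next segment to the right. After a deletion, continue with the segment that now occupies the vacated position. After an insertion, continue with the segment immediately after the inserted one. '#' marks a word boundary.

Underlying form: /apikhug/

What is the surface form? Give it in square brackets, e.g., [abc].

[abiguk]

1 Final Obstruent Devoicing: [apikhug] → [apikhuk]
2 h-Deletion: [apikhuk] → [apikuk]
3 Voicing Between Vowels: [apikuk] → [abiguk]
4 Final Vowel Raising: no change — [abiguk]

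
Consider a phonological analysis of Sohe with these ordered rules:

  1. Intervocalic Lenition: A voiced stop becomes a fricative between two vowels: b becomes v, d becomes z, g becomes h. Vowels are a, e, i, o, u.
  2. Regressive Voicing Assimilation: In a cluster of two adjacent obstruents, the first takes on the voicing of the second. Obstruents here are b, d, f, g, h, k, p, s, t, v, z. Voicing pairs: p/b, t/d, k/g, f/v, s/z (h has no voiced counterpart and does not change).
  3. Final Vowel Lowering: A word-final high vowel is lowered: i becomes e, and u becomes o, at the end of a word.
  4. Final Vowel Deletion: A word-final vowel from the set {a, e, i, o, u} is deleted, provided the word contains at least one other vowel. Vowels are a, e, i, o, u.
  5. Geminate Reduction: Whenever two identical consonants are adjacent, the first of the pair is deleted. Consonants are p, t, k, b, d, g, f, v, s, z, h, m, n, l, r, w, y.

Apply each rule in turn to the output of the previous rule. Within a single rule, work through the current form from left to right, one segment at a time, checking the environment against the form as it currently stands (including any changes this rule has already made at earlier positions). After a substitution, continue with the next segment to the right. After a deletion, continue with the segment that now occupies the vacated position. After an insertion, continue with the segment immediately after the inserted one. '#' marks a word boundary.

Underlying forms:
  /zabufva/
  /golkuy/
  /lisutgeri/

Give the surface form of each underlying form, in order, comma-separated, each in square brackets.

[zavuv], [golkuy], [lisudger]

/zabufva/:
  1 Intervocalic Lenition: [zabufva] → [zavufva]
  2 Regressive Voicing Assimilation: [zavufva] → [zavuvva]
  3 Final Vowel Lowering: no change — [zavuvva]
  4 Final Vowel Deletion: [zavuvva] → [zavuvv]
  5 Geminate Reduction: [zavuvv] → [zavuv]
/golkuy/:
  1 Intervocalic Lenition: no change — [golkuy]
  2 Regressive Voicing Assimilation: no change — [golkuy]
  3 Final Vowel Lowering: no change — [golkuy]
  4 Final Vowel Deletion: no change — [golkuy]
  5 Geminate Reduction: no change — [golkuy]
/lisutgeri/:
  1 Intervocalic Lenition: no change — [lisutgeri]
  2 Regressive Voicing Assimilation: [lisutgeri] → [lisudgeri]
  3 Final Vowel Lowering: [lisudgeri] → [lisudgere]
  4 Final Vowel Deletion: [lisudgere] → [lisudger]
  5 Geminate Reduction: no change — [lisudger]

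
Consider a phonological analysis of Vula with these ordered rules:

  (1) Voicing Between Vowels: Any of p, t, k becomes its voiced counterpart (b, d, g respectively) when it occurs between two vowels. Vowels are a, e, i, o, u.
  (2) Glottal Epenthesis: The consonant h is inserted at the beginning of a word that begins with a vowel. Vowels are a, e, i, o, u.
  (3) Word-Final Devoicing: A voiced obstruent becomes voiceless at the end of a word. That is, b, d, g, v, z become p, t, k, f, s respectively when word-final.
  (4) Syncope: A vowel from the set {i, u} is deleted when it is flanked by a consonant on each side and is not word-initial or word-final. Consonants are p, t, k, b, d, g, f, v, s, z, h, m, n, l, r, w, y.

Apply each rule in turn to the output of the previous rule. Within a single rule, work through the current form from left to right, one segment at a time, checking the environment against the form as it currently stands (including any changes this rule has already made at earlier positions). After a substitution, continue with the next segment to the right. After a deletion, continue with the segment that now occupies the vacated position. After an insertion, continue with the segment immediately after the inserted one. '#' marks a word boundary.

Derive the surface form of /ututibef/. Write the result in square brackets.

[hddbef]

(1) Voicing Between Vowels: [ututibef] → [ududibef]
(2) Glottal Epenthesis: [ududibef] → [hududibef]
(3) Word-Final Devoicing: no change — [hududibef]
(4) Syncope: [hududibef] → [hddbef]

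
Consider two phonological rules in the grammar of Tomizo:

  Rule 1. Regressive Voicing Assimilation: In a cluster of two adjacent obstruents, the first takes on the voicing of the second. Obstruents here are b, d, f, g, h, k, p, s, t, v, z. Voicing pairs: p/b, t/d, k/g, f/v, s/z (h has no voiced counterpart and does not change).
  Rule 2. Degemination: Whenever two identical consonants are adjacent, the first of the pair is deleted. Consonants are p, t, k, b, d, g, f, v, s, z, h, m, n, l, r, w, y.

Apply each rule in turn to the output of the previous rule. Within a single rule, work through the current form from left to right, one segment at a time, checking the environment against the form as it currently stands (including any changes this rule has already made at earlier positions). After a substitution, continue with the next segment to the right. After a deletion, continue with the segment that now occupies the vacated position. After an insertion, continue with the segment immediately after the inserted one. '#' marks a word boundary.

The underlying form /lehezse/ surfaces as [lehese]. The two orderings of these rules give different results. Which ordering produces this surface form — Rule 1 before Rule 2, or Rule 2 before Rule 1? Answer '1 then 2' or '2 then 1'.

Order 1 then 2:
  1 Regressive Voicing Assimilation: [lehezse] → [lehesse]
  2 Degemination: [lehesse] → [lehese]
  result: [lehese]
Order 2 then 1:
  2 Degemination: no change — [lehezse]
  1 Regressive Voicing Assimilation: [lehezse] → [lehesse]
  result: [lehesse]

1 then 2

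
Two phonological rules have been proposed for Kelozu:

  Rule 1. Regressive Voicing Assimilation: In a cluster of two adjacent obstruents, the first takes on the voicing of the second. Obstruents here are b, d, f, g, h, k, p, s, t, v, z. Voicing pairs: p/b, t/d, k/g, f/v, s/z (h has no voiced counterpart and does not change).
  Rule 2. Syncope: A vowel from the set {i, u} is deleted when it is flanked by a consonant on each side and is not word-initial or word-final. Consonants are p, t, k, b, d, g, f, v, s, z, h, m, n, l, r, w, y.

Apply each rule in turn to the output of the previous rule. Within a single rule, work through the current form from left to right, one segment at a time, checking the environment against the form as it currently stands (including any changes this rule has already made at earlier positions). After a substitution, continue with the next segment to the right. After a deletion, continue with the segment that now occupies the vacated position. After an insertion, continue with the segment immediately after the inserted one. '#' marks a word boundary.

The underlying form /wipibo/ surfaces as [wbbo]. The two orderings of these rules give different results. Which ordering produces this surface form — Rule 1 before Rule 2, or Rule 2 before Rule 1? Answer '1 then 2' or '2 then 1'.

2 then 1

Order 1 then 2:
  1 Regressive Voicing Assimilation: no change — [wipibo]
  2 Syncope: [wipibo] → [wpbo]
  result: [wpbo]
Order 2 then 1:
  2 Syncope: [wipibo] → [wpbo]
  1 Regressive Voicing Assimilation: [wpbo] → [wbbo]
  result: [wbbo]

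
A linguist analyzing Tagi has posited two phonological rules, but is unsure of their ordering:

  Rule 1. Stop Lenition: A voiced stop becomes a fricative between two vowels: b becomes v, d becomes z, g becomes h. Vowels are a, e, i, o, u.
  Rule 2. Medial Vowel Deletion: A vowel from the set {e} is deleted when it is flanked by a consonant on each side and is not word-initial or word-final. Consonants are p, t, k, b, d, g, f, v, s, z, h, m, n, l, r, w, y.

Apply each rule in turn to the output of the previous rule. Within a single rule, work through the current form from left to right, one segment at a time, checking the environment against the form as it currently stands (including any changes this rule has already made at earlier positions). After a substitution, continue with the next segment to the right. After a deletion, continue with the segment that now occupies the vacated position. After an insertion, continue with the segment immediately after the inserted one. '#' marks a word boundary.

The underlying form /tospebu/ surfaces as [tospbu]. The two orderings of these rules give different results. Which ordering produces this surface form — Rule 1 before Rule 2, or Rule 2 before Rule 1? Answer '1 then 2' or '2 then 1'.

2 then 1

Order 1 then 2:
  1 Stop Lenition: [tospebu] → [tospevu]
  2 Medial Vowel Deletion: [tospevu] → [tospvu]
  result: [tospvu]
Order 2 then 1:
  2 Medial Vowel Deletion: [tospebu] → [tospbu]
  1 Stop Lenition: no change — [tospbu]
  result: [tospbu]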